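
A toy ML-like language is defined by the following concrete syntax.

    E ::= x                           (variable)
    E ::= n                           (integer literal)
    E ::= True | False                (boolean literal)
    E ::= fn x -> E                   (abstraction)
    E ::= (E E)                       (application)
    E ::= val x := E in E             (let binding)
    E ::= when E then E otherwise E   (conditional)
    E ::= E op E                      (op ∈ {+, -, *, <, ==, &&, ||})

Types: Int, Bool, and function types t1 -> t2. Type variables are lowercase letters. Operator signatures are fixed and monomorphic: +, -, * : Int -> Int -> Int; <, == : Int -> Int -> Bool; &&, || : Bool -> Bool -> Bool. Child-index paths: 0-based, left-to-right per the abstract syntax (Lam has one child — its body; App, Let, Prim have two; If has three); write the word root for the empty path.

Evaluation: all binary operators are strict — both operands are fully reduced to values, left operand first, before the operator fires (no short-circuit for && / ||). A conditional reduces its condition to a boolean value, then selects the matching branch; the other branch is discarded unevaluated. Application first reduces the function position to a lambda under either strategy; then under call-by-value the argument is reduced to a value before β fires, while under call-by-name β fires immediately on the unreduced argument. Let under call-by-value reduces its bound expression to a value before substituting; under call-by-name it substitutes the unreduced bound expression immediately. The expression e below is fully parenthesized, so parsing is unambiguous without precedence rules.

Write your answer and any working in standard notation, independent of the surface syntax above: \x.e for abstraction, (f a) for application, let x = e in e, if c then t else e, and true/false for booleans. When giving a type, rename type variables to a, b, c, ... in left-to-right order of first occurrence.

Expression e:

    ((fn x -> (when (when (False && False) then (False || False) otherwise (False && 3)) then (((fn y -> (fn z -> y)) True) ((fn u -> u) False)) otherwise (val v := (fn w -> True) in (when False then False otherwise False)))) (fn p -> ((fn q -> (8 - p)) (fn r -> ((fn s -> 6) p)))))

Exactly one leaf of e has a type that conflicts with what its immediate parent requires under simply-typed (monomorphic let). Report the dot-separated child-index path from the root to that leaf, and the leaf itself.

Derivation:
  unify Bool ~ Bool
  unify Bool ~ Bool
  unify Bool ~ Bool
  unify Bool ~ Bool
  unify Bool ~ Bool
  unify Bool ~ Bool
  unify Int ~ Bool
  FAIL: mismatch Int ~ Bool

Answer: 0.0.0.2.1 : 3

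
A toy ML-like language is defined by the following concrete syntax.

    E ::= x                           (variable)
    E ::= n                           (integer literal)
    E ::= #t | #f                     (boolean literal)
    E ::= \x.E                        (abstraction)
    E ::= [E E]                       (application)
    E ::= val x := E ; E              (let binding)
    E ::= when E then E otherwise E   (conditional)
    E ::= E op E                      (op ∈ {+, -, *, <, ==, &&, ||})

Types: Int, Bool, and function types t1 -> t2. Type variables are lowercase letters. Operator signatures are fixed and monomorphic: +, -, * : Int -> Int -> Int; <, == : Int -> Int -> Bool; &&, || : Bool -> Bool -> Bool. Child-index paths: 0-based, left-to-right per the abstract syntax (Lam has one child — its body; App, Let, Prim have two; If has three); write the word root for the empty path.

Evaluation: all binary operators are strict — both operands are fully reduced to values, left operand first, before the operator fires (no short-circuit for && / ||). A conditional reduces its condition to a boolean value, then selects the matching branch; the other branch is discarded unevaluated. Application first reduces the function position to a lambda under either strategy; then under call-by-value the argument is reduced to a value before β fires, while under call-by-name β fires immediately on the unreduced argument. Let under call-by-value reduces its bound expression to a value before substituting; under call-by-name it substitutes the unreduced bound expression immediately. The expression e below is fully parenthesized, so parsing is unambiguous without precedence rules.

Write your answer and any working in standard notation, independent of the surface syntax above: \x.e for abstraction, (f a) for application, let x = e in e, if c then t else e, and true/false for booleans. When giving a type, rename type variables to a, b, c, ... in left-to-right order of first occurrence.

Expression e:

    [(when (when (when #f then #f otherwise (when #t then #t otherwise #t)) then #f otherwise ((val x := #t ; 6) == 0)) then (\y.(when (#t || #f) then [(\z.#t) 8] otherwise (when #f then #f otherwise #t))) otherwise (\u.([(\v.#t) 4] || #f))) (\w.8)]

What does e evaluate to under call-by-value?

Answer: true

Working:
step 0: ((if (if (if false then false else (if true then true else true)) then false else ((let x = true in 6) == 0)) then (\y.(if (true || false) then ((\z.true) 8) else (if false then false else true))) else (\u.(((\v.true) 4) || false))) (\w.8))
step 1: [if@0.0.0] ((if (if (if true then true else true) then false else ((let x = true in 6) == 0)) then (\y.(if (true || false) then ((\z.true) 8) else (if false then false else true))) else (\u.(((\v.true) 4) || false))) (\w.8))
step 2: [if@0.0.0] ((if (if true then false else ((let x = true in 6) == 0)) then (\y.(if (true || false) then ((\z.true) 8) else (if false then false else true))) else (\u.(((\v.true) 4) || false))) (\w.8))
step 3: [if@0.0] ((if false then (\y.(if (true || false) then ((\z.true) 8) else (if false then false else true))) else (\u.(((\v.true) 4) || false))) (\w.8))
step 4: [if@0] ((\u.(((\v.true) 4) || false)) (\w.8))
step 5: [beta@root] (((\v.true) 4) || false)
step 6: [beta@0] (true || false)
step 7: [delta@root] true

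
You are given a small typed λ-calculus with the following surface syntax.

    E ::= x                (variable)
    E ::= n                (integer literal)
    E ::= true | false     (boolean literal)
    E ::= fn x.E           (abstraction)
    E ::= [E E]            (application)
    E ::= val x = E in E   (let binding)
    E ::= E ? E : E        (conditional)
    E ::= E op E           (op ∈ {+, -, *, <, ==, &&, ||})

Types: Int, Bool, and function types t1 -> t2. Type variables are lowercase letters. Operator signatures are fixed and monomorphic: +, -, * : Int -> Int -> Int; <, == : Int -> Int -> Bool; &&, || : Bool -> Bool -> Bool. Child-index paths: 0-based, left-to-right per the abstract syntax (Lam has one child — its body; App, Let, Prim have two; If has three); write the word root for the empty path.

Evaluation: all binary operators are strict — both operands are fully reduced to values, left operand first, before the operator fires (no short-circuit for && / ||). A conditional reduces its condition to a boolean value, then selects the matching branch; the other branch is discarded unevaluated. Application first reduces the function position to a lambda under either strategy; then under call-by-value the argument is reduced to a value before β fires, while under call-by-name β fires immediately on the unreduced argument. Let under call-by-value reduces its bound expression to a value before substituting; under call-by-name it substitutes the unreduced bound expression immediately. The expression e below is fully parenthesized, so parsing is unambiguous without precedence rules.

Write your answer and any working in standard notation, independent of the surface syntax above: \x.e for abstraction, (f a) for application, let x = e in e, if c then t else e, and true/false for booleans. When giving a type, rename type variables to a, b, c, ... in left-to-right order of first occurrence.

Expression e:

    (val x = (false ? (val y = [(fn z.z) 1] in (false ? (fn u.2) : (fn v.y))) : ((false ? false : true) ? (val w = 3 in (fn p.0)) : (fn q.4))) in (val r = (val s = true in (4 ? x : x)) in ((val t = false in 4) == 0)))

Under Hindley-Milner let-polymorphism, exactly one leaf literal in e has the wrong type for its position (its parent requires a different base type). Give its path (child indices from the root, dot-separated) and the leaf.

Answer: 1.0.1.0 : 4

Working:
  unify Bool ~ Bool
z : a
\z._ : a -> a
  unify a -> a ~ Int -> b
  unify a ~ Int
  unify Int ~ b
_ _ : Int
let y : Int
  unify Bool ~ Bool
\u._ : c -> Int
y : Int
\v._ : d -> Int
  unify c -> Int ~ d -> Int
  unify c ~ d
  unify Int ~ Int
  unify Bool ~ Bool
  unify Bool ~ Bool
  unify Bool ~ Bool
let w : Int
\p._ : e -> Int
\q._ : f -> Int
  unify e -> Int ~ f -> Int
  unify e ~ f
  unify Int ~ Int
  unify d -> Int ~ f -> Int
  unify d ~ f
  unify Int ~ Int
let x : forall. f -> Int
let s : Bool
  unify Int ~ Bool
  FAIL: mismatch Int ~ Bool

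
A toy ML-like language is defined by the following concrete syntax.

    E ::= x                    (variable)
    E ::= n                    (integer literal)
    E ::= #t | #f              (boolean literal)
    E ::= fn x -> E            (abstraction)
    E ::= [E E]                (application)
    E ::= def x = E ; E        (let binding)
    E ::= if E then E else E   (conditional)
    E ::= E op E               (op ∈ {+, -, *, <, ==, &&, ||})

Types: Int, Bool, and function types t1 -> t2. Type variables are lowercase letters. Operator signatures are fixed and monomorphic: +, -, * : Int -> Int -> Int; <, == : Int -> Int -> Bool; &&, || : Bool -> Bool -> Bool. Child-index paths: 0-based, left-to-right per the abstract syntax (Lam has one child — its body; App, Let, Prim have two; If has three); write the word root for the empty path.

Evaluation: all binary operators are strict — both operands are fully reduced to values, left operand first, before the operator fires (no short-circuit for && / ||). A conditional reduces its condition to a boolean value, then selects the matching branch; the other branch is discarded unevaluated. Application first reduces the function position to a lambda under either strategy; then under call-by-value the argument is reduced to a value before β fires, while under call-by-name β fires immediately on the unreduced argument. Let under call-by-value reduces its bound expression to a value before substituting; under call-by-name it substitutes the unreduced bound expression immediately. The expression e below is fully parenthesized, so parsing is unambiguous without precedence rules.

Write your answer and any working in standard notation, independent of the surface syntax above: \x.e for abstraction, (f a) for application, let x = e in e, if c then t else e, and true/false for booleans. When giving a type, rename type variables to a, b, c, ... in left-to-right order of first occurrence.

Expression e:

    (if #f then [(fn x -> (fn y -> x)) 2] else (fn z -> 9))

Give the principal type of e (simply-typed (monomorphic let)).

Answer: a -> Int

Working:
  unify Bool ~ Bool
x : a
\y._ : b -> a
\x._ : a -> b -> a
  unify a -> b -> a ~ Int -> c
  unify a ~ Int
  unify b -> Int ~ c
_ _ : b -> Int
\z._ : d -> Int
  unify b -> Int ~ d -> Int
  unify b ~ d
  unify Int ~ Int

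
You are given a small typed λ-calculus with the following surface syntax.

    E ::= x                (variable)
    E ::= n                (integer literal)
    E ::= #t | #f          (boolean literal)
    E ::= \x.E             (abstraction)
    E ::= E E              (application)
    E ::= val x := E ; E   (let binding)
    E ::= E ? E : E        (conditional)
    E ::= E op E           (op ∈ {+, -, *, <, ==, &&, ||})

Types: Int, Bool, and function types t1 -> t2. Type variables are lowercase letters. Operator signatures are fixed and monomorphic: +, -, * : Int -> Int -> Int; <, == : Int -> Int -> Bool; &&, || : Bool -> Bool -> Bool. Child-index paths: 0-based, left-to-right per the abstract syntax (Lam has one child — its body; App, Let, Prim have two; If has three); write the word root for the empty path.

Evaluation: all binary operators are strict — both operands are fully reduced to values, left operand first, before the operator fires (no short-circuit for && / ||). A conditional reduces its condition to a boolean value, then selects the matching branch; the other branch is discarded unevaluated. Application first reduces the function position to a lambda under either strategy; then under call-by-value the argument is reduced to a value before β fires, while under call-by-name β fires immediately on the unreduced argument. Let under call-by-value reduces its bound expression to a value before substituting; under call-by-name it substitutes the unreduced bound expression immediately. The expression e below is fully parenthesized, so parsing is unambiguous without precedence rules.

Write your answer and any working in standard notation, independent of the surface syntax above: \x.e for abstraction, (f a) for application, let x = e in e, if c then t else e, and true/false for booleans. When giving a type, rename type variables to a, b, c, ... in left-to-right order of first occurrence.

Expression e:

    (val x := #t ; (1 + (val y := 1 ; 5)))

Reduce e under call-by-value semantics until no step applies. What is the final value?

Answer: 6

Derivation:
step 0: (let x = true in (1 + (let y = 1 in 5)))
step 1: [let@root] (1 + (let y = 1 in 5))
step 2: [let@1] (1 + 5)
step 3: [delta@root] 6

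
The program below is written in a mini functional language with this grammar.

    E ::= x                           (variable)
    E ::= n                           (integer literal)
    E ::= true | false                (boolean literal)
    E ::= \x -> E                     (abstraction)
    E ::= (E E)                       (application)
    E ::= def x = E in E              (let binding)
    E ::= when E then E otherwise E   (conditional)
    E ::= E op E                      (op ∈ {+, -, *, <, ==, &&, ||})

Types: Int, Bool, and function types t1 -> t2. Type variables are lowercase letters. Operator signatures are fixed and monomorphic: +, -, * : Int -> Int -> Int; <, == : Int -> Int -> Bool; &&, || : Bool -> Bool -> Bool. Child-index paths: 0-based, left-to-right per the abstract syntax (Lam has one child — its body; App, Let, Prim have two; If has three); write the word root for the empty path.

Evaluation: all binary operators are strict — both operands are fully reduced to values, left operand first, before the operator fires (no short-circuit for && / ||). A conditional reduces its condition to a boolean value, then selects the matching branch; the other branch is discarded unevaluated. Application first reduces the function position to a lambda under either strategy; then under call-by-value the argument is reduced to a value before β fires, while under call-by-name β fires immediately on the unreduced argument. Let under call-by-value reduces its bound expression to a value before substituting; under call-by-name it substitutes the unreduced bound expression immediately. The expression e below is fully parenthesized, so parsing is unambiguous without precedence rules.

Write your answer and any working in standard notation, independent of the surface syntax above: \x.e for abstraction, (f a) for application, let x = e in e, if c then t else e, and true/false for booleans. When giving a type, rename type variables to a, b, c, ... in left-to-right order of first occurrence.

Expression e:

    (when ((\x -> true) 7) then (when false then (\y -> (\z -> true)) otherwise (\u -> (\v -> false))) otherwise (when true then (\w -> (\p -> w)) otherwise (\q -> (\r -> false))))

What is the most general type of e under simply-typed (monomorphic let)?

Derivation:
\x._ : a -> Bool
  unify a -> Bool ~ Int -> b
  unify a ~ Int
  unify Bool ~ b
_ _ : Bool
  unify Bool ~ Bool
  unify Bool ~ Bool
\z._ : d -> Bool
\y._ : c -> d -> Bool
\v._ : f -> Bool
\u._ : e -> f -> Bool
  unify c -> d -> Bool ~ e -> f -> Bool
  unify c ~ e
  unify d -> Bool ~ f -> Bool
  unify d ~ f
  unify Bool ~ Bool
  unify Bool ~ Bool
w : g
\p._ : h -> g
\w._ : g -> h -> g
\r._ : j -> Bool
\q._ : i -> j -> Bool
  unify g -> h -> g ~ i -> j -> Bool
  unify g ~ i
  unify h -> i ~ j -> Bool
  unify h ~ j
  unify i ~ Bool
  unify e -> f -> Bool ~ Bool -> j -> Bool
  unify e ~ Bool
  unify f -> Bool ~ j -> Bool
  unify f ~ j
  unify Bool ~ Bool

Answer: Bool -> a -> Bool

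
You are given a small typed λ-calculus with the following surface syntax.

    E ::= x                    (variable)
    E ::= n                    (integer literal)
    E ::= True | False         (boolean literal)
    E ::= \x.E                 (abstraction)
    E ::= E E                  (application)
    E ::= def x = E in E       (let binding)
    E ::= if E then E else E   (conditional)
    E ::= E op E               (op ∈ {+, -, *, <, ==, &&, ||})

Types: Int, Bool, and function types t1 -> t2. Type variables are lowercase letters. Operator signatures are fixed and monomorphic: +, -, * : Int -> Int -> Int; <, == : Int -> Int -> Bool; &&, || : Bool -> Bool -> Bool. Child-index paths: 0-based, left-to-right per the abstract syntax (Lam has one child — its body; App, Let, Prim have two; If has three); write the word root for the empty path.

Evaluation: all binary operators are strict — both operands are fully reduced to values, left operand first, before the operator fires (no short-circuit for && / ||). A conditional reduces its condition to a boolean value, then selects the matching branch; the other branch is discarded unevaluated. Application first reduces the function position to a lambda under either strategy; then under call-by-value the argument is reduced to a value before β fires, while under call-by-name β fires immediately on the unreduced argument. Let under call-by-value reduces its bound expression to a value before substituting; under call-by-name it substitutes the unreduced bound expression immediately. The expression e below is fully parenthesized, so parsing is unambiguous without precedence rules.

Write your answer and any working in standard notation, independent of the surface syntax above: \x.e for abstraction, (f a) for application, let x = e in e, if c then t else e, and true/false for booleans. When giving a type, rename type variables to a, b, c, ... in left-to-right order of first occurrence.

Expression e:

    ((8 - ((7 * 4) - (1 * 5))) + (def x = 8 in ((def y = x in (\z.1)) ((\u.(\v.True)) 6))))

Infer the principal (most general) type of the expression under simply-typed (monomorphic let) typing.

Working:
  unify Int ~ Int
  unify Int ~ Int
  unify Int ~ Int
  unify Int ~ Int
  unify Int ~ Int
  unify Int ~ Int
  unify Int ~ Int
  unify Int ~ Int
  unify Int ~ Int
let x : Int
x : Int
let y : Int
\z._ : a -> Int
\v._ : c -> Bool
\u._ : b -> c -> Bool
  unify b -> c -> Bool ~ Int -> d
  unify b ~ Int
  unify c -> Bool ~ d
_ _ : c -> Bool
  unify a -> Int ~ (c -> Bool) -> e
  unify a ~ c -> Bool
  unify Int ~ e
_ _ : Int
  unify Int ~ Int

Answer: Int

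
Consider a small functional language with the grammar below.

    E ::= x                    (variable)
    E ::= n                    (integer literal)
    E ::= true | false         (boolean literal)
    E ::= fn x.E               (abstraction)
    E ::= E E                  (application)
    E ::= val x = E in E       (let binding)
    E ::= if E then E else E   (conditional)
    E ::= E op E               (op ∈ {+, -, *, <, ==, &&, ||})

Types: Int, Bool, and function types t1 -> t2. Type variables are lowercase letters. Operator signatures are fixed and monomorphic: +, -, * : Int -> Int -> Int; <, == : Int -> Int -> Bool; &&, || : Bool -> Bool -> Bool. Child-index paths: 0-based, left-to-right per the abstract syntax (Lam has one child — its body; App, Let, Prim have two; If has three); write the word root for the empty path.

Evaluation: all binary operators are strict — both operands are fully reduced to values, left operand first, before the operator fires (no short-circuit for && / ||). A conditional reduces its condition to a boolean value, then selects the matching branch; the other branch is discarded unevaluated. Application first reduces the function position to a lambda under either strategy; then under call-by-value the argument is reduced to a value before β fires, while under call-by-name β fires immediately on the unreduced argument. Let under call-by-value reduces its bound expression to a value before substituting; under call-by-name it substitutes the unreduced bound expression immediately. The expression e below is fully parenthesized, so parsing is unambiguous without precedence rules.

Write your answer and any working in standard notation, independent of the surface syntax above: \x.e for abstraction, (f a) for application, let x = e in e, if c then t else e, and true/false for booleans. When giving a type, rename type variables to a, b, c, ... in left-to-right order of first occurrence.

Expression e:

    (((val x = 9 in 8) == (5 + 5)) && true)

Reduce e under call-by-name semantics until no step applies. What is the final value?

Trace:
step 0: (((let x = 9 in 8) == (5 + 5)) && true)
step 1: [let@0.0] ((8 == (5 + 5)) && true)
step 2: [delta@0.1] ((8 == 10) && true)
step 3: [delta@0] (false && true)
step 4: [delta@root] false

Answer: false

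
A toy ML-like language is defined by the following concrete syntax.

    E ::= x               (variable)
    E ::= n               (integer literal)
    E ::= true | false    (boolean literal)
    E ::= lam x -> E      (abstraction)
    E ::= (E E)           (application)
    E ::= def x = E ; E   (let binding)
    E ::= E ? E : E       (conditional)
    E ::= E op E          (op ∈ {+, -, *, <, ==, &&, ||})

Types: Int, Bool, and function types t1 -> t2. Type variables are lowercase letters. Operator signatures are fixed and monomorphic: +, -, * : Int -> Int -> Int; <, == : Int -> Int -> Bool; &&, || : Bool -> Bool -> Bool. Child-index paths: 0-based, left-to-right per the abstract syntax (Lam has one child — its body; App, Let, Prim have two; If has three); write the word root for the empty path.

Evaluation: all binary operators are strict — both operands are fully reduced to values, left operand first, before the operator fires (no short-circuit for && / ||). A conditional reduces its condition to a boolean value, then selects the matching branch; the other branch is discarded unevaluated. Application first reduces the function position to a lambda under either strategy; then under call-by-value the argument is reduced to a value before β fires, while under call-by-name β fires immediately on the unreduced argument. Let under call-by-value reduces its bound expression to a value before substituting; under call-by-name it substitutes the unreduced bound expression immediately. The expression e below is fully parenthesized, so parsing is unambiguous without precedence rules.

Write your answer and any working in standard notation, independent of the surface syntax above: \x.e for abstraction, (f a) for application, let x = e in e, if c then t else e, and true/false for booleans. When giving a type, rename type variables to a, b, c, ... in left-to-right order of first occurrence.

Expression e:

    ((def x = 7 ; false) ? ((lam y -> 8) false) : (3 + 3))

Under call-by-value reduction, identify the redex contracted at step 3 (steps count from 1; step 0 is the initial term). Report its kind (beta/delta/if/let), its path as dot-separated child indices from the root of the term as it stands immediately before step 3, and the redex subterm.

Derivation:
step 0: (if (let x = 7 in false) then ((\y.8) false) else (3 + 3))
step 1: [let@0] (if false then ((\y.8) false) else (3 + 3))
step 2: [if@root] (3 + 3)
step 3: [delta@root] 6

Answer: delta at root : (3 + 3)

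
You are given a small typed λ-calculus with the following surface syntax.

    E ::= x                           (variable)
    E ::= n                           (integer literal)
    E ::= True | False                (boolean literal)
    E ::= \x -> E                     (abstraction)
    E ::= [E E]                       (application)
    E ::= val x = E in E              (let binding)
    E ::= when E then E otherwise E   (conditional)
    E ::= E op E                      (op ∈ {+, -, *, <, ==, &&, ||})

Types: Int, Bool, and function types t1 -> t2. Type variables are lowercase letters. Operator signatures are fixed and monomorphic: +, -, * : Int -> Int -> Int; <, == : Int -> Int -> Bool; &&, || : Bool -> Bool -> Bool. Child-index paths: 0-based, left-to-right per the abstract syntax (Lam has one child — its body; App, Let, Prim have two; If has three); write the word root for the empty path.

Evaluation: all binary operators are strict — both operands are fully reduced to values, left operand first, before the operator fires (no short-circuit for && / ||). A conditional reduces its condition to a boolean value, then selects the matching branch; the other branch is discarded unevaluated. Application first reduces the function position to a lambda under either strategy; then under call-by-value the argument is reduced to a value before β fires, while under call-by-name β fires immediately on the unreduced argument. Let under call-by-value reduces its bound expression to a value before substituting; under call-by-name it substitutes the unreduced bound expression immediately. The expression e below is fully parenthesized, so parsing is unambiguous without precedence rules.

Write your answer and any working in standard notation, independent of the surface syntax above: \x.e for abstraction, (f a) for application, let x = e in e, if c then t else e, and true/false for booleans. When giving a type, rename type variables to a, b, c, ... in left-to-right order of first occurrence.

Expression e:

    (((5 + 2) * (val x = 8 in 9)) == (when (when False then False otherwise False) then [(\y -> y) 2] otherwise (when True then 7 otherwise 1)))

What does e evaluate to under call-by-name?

Answer: false

Trace:
step 0: (((5 + 2) * (let x = 8 in 9)) == (if (if false then false else false) then ((\y.y) 2) else (if true then 7 else 1)))
step 1: [delta@0.0] ((7 * (let x = 8 in 9)) == (if (if false then false else false) then ((\y.y) 2) else (if true then 7 else 1)))
step 2: [let@0.1] ((7 * 9) == (if (if false then false else false) then ((\y.y) 2) else (if true then 7 else 1)))
step 3: [delta@0] (63 == (if (if false then false else false) then ((\y.y) 2) else (if true then 7 else 1)))
step 4: [if@1.0] (63 == (if false then ((\y.y) 2) else (if true then 7 else 1)))
step 5: [if@1] (63 == (if true then 7 else 1))
step 6: [if@1] (63 == 7)
step 7: [delta@root] false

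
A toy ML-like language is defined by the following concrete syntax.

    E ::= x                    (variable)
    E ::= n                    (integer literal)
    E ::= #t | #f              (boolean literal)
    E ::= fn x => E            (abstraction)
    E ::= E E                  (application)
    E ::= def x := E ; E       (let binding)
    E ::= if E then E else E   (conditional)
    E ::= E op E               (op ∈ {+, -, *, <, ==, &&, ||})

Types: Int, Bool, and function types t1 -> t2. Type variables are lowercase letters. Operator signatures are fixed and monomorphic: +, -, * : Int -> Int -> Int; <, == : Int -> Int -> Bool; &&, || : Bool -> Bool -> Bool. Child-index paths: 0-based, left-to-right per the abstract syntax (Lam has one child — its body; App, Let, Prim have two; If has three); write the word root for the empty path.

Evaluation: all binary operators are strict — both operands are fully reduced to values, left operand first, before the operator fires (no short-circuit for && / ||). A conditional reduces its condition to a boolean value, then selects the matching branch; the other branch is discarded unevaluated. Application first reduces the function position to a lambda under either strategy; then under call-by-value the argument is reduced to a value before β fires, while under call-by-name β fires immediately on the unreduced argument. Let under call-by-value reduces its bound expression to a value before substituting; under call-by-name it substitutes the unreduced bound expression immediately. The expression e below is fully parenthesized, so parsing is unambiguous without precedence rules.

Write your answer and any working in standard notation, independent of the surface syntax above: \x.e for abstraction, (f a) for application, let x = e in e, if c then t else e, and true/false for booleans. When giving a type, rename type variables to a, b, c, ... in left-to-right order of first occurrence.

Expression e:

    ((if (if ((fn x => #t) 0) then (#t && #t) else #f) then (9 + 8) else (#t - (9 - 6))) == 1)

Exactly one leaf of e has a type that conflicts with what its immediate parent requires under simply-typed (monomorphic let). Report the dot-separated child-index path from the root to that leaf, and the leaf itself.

Trace:
\x._ : a -> Bool
  unify a -> Bool ~ Int -> b
  unify a ~ Int
  unify Bool ~ b
_ _ : Bool
  unify Bool ~ Bool
  unify Bool ~ Bool
  unify Bool ~ Bool
  unify Bool ~ Bool
  unify Bool ~ Bool
  unify Int ~ Int
  unify Int ~ Int
  unify Bool ~ Int
  FAIL: mismatch Bool ~ Int

Answer: 0.2.0 : true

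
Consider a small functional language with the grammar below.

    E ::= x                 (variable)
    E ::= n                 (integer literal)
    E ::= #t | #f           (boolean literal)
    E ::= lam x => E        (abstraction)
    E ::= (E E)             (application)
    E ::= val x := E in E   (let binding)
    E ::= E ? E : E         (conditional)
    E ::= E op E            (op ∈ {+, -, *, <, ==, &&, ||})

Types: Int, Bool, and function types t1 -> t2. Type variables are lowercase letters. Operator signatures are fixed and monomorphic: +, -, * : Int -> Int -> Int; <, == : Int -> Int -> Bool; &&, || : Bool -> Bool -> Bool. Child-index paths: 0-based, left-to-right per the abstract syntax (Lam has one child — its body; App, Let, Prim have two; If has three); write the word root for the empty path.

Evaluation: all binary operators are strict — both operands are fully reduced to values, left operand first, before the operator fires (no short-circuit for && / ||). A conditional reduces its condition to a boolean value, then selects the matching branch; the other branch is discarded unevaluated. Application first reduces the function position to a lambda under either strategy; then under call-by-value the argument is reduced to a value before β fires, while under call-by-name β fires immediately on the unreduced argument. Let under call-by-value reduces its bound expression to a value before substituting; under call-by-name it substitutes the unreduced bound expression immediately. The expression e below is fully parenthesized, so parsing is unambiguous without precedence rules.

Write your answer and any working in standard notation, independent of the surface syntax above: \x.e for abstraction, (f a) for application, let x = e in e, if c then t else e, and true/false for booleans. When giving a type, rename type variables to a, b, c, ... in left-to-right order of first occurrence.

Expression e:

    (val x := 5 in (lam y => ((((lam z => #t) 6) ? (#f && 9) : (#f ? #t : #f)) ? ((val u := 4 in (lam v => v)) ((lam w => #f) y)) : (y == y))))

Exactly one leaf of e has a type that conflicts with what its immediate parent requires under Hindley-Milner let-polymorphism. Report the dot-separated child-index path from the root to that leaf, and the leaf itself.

Answer: 1.0.0.1.1 : 9

Working:
let x : Int
\z._ : b -> Bool
  unify b -> Bool ~ Int -> c
  unify b ~ Int
  unify Bool ~ c
_ _ : Bool
  unify Bool ~ Bool
  unify Bool ~ Bool
  unify Int ~ Bool
  FAIL: mismatch Int ~ Bool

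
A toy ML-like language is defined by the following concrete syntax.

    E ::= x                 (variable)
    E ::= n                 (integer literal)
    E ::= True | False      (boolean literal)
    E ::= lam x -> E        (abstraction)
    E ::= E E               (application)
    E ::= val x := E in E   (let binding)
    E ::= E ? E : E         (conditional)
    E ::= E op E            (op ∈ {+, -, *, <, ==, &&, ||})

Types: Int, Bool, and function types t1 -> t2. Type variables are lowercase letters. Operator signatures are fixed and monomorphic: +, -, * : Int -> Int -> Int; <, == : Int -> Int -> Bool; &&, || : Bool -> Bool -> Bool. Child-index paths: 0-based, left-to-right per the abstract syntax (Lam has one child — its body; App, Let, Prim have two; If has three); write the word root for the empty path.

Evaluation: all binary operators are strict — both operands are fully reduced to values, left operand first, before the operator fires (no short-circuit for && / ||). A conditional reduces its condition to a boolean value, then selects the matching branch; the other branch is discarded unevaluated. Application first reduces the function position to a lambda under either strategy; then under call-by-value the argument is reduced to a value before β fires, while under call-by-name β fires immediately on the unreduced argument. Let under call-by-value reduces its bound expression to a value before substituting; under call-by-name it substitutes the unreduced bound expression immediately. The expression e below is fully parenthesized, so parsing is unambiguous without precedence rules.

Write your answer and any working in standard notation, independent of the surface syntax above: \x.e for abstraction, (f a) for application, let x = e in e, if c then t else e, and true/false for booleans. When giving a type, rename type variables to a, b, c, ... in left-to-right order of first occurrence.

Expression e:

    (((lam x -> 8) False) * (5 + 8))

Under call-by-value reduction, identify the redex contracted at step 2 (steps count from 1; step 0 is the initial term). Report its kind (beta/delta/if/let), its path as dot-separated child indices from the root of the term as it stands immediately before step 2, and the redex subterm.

Trace:
step 0: (((\x.8) false) * (5 + 8))
step 1: [beta@0] (8 * (5 + 8))
step 2: [delta@1] (8 * 13)

Answer: delta at 1 : (5 + 8)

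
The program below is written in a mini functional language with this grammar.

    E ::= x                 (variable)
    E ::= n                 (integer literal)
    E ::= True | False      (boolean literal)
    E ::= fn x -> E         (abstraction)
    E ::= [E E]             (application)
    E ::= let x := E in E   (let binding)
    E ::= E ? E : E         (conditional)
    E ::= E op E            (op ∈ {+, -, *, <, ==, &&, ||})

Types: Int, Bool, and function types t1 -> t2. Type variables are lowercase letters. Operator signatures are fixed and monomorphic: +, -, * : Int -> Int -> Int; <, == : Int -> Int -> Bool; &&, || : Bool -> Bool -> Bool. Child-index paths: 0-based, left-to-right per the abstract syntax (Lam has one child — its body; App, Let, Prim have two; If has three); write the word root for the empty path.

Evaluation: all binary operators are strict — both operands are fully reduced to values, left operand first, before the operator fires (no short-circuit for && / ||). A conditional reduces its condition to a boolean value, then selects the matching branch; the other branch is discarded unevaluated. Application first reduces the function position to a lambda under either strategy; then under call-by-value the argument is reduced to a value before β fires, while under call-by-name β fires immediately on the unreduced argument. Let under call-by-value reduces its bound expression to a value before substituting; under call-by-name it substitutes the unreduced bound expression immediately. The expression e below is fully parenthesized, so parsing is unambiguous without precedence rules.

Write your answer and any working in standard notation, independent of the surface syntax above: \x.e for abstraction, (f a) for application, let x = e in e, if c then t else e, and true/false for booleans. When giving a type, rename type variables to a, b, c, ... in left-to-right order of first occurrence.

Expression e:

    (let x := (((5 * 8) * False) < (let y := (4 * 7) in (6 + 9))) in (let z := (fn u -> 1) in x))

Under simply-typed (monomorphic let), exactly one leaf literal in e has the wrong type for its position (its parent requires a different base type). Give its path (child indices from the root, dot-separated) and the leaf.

Answer: 0.0.1 : false

Working:
  unify Int ~ Int
  unify Int ~ Int
  unify Int ~ Int
  unify Bool ~ Int
  FAIL: mismatch Bool ~ Int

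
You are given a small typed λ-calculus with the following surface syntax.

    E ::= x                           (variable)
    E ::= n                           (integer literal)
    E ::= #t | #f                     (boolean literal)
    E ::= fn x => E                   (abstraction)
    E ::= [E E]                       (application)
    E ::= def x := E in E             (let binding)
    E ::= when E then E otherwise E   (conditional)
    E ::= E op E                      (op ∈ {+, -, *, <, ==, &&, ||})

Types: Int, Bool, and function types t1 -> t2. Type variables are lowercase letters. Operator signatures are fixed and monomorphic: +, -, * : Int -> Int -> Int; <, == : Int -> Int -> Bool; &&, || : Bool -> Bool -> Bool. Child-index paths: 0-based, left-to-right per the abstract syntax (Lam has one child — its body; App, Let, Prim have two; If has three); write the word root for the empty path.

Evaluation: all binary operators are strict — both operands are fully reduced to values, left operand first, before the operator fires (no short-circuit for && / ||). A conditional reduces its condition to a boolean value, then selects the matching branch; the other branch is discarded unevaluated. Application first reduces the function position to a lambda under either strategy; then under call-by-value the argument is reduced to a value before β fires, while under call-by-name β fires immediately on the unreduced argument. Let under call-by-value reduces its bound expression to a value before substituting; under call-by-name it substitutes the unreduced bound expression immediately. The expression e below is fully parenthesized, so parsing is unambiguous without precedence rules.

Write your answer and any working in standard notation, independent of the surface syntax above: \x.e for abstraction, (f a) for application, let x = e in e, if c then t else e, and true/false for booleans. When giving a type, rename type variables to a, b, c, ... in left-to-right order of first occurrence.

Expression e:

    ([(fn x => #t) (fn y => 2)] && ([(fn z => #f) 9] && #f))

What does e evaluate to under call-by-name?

Answer: false

Derivation:
step 0: (((\x.true) (\y.2)) && (((\z.false) 9) && false))
step 1: [beta@0] (true && (((\z.false) 9) && false))
step 2: [beta@1.0] (true && (false && false))
step 3: [delta@1] (true && false)
step 4: [delta@root] false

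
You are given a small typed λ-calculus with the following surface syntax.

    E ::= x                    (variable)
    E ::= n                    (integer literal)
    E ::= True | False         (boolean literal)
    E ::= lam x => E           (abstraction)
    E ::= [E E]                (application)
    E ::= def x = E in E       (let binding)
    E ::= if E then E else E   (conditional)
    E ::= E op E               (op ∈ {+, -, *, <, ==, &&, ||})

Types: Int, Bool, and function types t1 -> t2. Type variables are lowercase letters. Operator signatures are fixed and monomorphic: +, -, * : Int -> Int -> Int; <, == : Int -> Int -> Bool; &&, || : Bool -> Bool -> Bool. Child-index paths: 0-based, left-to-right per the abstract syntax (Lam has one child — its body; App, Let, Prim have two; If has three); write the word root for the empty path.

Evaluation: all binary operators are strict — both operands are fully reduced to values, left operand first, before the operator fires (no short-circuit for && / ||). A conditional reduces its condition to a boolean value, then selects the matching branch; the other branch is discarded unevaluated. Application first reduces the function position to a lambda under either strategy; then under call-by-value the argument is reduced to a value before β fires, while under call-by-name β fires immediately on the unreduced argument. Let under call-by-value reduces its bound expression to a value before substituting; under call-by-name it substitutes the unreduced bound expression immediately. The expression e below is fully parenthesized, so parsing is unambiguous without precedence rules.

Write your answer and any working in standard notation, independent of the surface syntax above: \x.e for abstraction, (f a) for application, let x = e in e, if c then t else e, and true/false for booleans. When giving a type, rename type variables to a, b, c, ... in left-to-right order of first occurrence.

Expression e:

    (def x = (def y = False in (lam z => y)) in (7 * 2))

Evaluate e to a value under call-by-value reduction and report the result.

Trace:
step 0: (let x = (let y = false in (\z.y)) in (7 * 2))
step 1: [let@0] (let x = (\z.false) in (7 * 2))
step 2: [let@root] (7 * 2)
step 3: [delta@root] 14

Answer: 14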